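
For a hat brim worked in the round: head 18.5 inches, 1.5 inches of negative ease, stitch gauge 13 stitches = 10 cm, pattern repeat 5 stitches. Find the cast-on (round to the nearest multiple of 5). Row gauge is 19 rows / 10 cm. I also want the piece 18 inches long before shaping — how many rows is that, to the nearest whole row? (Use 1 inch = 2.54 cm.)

Finished = 18.5 − 1.5 = 17 inches.
17 inches × 2.54 = 43.18 cm.
13/10 = 1.3 sts per cm; 43.18 × 1.3 = 56.13 sts.
Nearest multiple of 5 → 55.
18 inches = 45.72 cm; × 1.9 = 86.87 → 87 rows.

Cast on 55 stitches; work 87 rows.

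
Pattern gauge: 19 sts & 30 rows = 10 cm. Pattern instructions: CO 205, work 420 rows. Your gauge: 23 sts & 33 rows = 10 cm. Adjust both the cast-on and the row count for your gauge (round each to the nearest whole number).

Cast on 248 stitches; work 462 rows.

Stitches: 205 × 23/19 = 248.16 → 248.
Rows: 420 × 33/30 = 462.00 → 462.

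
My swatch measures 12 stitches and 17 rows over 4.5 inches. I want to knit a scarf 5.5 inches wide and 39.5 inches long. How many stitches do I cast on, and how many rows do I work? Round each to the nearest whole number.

Stitch gauge = 12/4.5 = 2.667 sts/in; 5.5 × 2.667 = 14.67 → 15 sts.
Row gauge = 17/4.5 = 3.778 rows/in; 39.5 × 3.778 = 149.22 → 149 rows.

Cast on 15 stitches and work 149 rows.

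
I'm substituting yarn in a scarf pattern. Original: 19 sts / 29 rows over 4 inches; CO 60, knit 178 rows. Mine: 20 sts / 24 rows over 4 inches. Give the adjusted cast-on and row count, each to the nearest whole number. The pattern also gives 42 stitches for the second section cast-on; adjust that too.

Cast on 63 stitches; work 147 rows; second section cast-on 44 stitches.

Stitches: 60 × 20/19 = 63.16 → 63.
Rows: 178 × 24/29 = 147.31 → 147.
second section cast-on: 42 × 20/19 = 44.21 → 44.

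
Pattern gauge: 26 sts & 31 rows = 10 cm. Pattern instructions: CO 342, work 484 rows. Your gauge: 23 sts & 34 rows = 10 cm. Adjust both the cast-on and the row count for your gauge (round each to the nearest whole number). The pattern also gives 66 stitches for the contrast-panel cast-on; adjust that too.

Cast on 303 stitches; work 531 rows; contrast-panel cast-on 58 stitches.

Stitches: 342 × 23/26 = 302.54 → 303.
Rows: 484 × 34/31 = 530.84 → 531.
contrast-panel cast-on: 66 × 23/26 = 58.38 → 58.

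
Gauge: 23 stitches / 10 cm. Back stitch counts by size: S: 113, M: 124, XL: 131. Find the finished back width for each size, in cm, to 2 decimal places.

S 49.13 cm; M 53.91 cm; XL 56.96 cm.

23/10 = 2.3 sts per cm.
S: 113 / 2.3 = 49.130 → 49.13 cm.
M: 124 / 2.3 = 53.913 → 53.91 cm.
XL: 131 / 2.3 = 56.957 → 56.96 cm.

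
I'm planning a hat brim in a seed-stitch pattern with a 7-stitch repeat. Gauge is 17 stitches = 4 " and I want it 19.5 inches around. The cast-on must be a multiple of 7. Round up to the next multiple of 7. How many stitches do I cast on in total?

17 / 4 = 4.25 sts per inch.
19.5 × 4.25 = 82.88 sts.
Next multiple of 7: 84.

84 stitches.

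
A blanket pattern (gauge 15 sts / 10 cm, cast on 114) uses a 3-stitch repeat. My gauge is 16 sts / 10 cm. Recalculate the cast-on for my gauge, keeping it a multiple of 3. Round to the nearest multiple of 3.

114 × 16 / 15 = 121.60.
Nearest multiple of 3: 123.

CO 123 sts.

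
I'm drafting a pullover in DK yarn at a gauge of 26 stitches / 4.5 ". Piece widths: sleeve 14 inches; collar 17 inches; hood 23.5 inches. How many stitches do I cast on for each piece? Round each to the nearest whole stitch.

Rate = 26/4.5 = 5.778 sts per in.
sleeve: 14 × 5.778 = 80.89 → 81.
collar: 17 × 5.778 = 98.22 → 98.
hood: 23.5 × 5.778 = 135.78 → 136.

sleeve 81; collar 98; hood 136.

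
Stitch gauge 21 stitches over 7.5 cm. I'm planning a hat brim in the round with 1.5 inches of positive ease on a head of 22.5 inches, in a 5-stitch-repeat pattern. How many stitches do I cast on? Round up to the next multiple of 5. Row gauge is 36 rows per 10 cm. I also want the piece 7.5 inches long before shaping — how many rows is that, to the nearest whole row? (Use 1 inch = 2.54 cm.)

Finished = 22.5 + 1.5 = 24 inches.
24 inches × 2.54 = 60.96 cm.
21/7.5 = 2.8 sts per cm; 60.96 × 2.8 = 170.69 sts.
Next multiple of 5 → 175.
7.5 inches = 19.05 cm; × 3.6 = 68.58 → 69 rows.

Cast on 175 stitches; work 69 rows.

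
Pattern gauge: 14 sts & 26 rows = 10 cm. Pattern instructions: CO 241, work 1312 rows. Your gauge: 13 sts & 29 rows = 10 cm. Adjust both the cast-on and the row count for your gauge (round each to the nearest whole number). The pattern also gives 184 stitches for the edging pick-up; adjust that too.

Stitches: 241 × 13/14 = 223.79 → 224.
Rows: 1312 × 29/26 = 1463.38 → 1463.
edging pick-up: 184 × 13/14 = 170.86 → 171.

Cast on 224 stitches; work 1463 rows; edging pick-up 171 stitches.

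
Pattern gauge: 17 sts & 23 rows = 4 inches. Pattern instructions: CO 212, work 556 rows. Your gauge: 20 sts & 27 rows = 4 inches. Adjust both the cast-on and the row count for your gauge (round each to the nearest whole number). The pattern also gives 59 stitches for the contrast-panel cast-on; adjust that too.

Stitches: 212 × 20/17 = 249.41 → 249.
Rows: 556 × 27/23 = 652.70 → 653.
contrast-panel cast-on: 59 × 20/17 = 69.41 → 69.

Cast on 249 stitches; work 653 rows; contrast-panel cast-on 69 stitches.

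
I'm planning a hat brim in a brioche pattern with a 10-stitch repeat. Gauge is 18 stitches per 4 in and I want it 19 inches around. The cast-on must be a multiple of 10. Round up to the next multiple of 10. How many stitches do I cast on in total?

18 / 4 = 4.5 sts per inch.
19 × 4.5 = 85.50 sts.
Next multiple of 10: 90.

90 stitches.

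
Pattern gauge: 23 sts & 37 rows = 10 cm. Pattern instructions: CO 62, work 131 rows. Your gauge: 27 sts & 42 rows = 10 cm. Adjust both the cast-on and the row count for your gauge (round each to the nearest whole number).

Cast on 73 stitches; work 149 rows.

Stitches: 62 × 27/23 = 72.78 → 73.
Rows: 131 × 42/37 = 148.70 → 149.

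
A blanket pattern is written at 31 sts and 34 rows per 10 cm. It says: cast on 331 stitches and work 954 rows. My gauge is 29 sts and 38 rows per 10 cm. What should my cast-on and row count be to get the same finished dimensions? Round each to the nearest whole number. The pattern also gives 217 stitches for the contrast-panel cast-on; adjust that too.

Cast on 310 stitches; work 1066 rows; contrast-panel cast-on 203 stitches.

Stitches: 331 × 29/31 = 309.65 → 310.
Rows: 954 × 38/34 = 1066.24 → 1066.
contrast-panel cast-on: 217 × 29/31 = 203.00 → 203.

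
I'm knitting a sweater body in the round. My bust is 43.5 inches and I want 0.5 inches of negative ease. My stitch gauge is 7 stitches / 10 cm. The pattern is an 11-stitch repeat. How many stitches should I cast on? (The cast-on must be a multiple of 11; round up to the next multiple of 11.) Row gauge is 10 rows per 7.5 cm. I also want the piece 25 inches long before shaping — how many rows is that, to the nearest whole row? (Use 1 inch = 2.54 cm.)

Cast on 77 stitches; work 85 rows.

Finished = 43.5 − 0.5 = 43 inches.
43 inches × 2.54 = 109.22 cm.
7/10 = 0.7 sts per cm; 109.22 × 0.7 = 76.45 sts.
Next multiple of 11 → 77.
25 inches = 63.50 cm; × 1.333 = 84.67 → 85 rows.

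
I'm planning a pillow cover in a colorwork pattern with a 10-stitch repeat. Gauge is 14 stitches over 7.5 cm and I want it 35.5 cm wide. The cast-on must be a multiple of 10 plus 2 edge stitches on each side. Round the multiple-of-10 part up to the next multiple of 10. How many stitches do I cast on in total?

Cast on 74 stitches.

14 / 7.5 = 1.867 sts per cm.
35.5 × 1.867 = 66.27 sts.
Less 4 edge sts → 62.27 for the repeat.
Next multiple of 10: 70.
Add back 4 edge sts → 74.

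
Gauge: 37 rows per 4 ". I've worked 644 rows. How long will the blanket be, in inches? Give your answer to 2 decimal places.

37 rows / 4 inch = 9.25 rows per inch.
644 / 9.25 = 69.622 inches.

69.62 inches.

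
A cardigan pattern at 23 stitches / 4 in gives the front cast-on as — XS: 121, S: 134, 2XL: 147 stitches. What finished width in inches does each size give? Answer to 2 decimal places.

23/4 = 5.75 sts per in.
XS: 121 / 5.75 = 21.043 → 21.04 in.
S: 134 / 5.75 = 23.304 → 23.30 in.
2XL: 147 / 5.75 = 25.565 → 25.57 in.

XS 21.04 inches; S 23.30 inches; 2XL 25.57 inches.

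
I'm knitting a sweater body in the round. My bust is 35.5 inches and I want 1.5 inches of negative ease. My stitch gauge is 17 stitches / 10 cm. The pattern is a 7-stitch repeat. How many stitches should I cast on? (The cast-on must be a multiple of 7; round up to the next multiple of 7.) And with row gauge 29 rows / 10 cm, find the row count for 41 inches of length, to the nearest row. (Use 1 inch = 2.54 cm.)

Finished = 35.5 − 1.5 = 34 inches.
34 inches × 2.54 = 86.36 cm.
17/10 = 1.7 sts per cm; 86.36 × 1.7 = 146.81 sts.
Next multiple of 7 → 147.
41 inches = 104.14 cm; × 2.9 = 302.01 → 302 rows.

Cast on 147 stitches; work 302 rows.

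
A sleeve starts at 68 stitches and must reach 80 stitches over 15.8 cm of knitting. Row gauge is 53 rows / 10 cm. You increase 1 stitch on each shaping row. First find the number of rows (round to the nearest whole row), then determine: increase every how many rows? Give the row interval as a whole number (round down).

Increase every 7th row.

Rows = 15.8 × 5.3 = 83.7 → 84 rows.
Stitches to add: 12 → 12 shaping rows (at 1 st each).
84 / 12 = 7.00 → every 7 rows.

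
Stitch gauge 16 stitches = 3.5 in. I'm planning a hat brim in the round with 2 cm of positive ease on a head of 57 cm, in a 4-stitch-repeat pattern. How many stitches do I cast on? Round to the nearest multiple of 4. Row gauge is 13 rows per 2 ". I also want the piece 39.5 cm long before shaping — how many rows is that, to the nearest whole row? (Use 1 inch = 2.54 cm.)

Finished = 57 + 2 = 59 cm.
59 cm × 1/2.54 = 23.23 inches.
16/3.5 = 4.571 sts per in; 23.23 × 4.571 = 106.19 sts.
Nearest multiple of 4 → 108.
39.5 cm = 15.55 inches; × 6.5 = 101.08 → 101 rows.

Cast on 108 stitches; work 101 rows.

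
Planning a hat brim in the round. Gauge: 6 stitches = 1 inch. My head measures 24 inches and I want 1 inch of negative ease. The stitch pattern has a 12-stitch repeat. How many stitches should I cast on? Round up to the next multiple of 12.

Finished = 24 − 1 = 23 inches.
6 / 1 = 6 sts/in.
23 × 6 = 138.00 sts.
Next multiple of 12: 144.

Cast on 144 stitches.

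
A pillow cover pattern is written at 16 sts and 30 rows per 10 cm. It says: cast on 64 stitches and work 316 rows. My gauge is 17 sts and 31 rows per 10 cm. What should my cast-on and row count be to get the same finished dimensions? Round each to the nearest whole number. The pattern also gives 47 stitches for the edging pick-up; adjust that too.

Stitches: 64 × 17/16 = 68.00 → 68.
Rows: 316 × 31/30 = 326.53 → 327.
edging pick-up: 47 × 17/16 = 49.94 → 50.

Cast on 68 stitches; work 327 rows; edging pick-up 50 stitches.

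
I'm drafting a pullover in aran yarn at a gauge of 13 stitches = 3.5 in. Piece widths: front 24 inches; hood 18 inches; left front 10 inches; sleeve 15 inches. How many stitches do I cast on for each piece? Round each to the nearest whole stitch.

Rate = 13/3.5 = 3.714 sts per in.
front: 24 × 3.714 = 89.14 → 89.
hood: 18 × 3.714 = 66.86 → 67.
left front: 10 × 3.714 = 37.14 → 37.
sleeve: 15 × 3.714 = 55.71 → 56.

front 89; hood 67; left front 37; sleeve 56.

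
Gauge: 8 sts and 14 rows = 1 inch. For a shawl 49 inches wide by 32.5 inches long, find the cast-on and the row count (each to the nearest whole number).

Cast on 392 stitches and work 455 rows.

Stitch gauge = 8/1 = 8 sts/in; 49 × 8 = 392.00 → 392 sts.
Row gauge = 14/1 = 14 rows/in; 32.5 × 14 = 455.00 → 455 rows.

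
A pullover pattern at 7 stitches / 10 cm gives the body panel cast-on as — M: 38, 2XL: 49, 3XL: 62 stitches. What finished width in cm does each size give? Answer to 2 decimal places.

M 54.29 cm; 2XL 70.00 cm; 3XL 88.57 cm.

7/10 = 0.7 sts per cm.
M: 38 / 0.7 = 54.286 → 54.29 cm.
2XL: 49 / 0.7 = 70.000 → 70.00 cm.
3XL: 62 / 0.7 = 88.571 → 88.57 cm.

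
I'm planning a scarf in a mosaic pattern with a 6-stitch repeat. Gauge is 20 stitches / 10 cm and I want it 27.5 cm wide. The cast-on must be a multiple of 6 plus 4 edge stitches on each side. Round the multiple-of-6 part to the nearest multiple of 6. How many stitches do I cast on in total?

56 stitches.

20 / 10 = 2 sts per cm.
27.5 × 2 = 55.00 sts.
Less 8 edge sts → 47.00 for the repeat.
Nearest multiple of 6: 48.
Add back 8 edge sts → 56.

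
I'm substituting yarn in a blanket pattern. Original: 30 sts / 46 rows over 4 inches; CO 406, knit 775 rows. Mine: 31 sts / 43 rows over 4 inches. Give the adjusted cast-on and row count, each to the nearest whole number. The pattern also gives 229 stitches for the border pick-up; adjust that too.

Stitches: 406 × 31/30 = 419.53 → 420.
Rows: 775 × 43/46 = 724.46 → 724.
border pick-up: 229 × 31/30 = 236.63 → 237.

Cast on 420 stitches; work 724 rows; border pick-up 237 stitches.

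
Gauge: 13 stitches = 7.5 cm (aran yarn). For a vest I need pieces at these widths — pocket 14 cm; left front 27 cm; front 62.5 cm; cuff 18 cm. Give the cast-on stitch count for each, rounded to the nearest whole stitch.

Rate = 13/7.5 = 1.733 sts per cm.
pocket: 14 × 1.733 = 24.27 → 24.
left front: 27 × 1.733 = 46.80 → 47.
front: 62.5 × 1.733 = 108.33 → 108.
cuff: 18 × 1.733 = 31.20 → 31.

pocket 24; left front 47; front 108; cuff 31.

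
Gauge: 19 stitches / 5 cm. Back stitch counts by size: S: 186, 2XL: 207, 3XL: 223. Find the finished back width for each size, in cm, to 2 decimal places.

19/5 = 3.8 sts per cm.
S: 186 / 3.8 = 48.947 → 48.95 cm.
2XL: 207 / 3.8 = 54.474 → 54.47 cm.
3XL: 223 / 3.8 = 58.684 → 58.68 cm.

S 48.95 cm; 2XL 54.47 cm; 3XL 58.68 cm.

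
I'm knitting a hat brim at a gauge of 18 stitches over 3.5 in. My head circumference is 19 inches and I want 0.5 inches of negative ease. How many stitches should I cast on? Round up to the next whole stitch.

Finished = 19 − 0.5 = 18.5 in.
18 / 3.5 = 5.143 sts per inch.
18.50 × 5.143 = 95.14 sts.
→ 96 sts.

Cast on 96 stitches.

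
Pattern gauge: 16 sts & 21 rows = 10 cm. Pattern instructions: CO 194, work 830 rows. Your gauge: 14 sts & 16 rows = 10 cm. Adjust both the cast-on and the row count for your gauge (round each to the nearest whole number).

Cast on 170 stitches; work 632 rows.

Stitches: 194 × 14/16 = 169.75 → 170.
Rows: 830 × 16/21 = 632.38 → 632.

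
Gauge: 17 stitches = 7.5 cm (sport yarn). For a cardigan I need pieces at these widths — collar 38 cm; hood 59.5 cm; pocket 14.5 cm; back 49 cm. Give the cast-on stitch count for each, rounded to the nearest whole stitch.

collar 86; hood 135; pocket 33; back 111.

Rate = 17/7.5 = 2.267 sts per cm.
collar: 38 × 2.267 = 86.13 → 86.
hood: 59.5 × 2.267 = 134.87 → 135.
pocket: 14.5 × 2.267 = 32.87 → 33.
back: 49 × 2.267 = 111.07 → 111.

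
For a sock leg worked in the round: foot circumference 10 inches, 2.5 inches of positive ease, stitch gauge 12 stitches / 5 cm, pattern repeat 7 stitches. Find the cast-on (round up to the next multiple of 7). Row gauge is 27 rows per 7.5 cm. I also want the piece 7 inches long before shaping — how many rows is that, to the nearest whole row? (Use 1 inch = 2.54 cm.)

Cast on 77 stitches; work 64 rows.

Finished = 10 + 2.5 = 12.5 inches.
12.5 inches × 2.54 = 31.75 cm.
12/5 = 2.4 sts per cm; 31.75 × 2.4 = 76.20 sts.
Next multiple of 7 → 77.
7 inches = 17.78 cm; × 3.6 = 64.01 → 64 rows.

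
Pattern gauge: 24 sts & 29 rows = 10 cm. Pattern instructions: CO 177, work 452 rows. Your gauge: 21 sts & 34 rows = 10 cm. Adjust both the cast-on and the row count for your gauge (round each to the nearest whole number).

Stitches: 177 × 21/24 = 154.88 → 155.
Rows: 452 × 34/29 = 529.93 → 530.

Cast on 155 stitches; work 530 rows.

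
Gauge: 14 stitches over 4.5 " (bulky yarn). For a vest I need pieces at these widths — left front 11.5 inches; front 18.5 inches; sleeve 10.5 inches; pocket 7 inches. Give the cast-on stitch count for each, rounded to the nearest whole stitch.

left front 36; front 58; sleeve 33; pocket 22.

Rate = 14/4.5 = 3.111 sts per in.
left front: 11.5 × 3.111 = 35.78 → 36.
front: 18.5 × 3.111 = 57.56 → 58.
sleeve: 10.5 × 3.111 = 32.67 → 33.
pocket: 7 × 3.111 = 21.78 → 22.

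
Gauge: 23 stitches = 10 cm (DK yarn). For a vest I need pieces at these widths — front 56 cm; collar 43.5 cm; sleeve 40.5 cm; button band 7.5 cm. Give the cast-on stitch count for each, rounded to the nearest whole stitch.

front 129; collar 100; sleeve 93; button band 17.

Rate = 23/10 = 2.3 sts per cm.
front: 56 × 2.3 = 128.80 → 129.
collar: 43.5 × 2.3 = 100.05 → 100.
sleeve: 40.5 × 2.3 = 93.15 → 93.
button band: 7.5 × 2.3 = 17.25 → 17.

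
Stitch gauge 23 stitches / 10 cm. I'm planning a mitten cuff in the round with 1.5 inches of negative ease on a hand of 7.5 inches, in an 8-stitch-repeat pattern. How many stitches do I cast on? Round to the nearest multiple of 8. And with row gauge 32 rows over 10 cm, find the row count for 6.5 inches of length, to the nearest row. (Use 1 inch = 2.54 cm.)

Finished = 7.5 − 1.5 = 6 inches.
6 inches × 2.54 = 15.24 cm.
23/10 = 2.3 sts per cm; 15.24 × 2.3 = 35.05 sts.
Nearest multiple of 8 → 32.
6.5 inches = 16.51 cm; × 3.2 = 52.83 → 53 rows.

Cast on 32 stitches; work 53 rows.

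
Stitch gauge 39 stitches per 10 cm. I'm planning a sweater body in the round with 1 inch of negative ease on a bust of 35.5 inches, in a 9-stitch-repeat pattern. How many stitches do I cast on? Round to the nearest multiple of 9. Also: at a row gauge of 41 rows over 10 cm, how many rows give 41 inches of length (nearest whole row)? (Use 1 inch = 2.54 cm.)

Finished = 35.5 − 1 = 34.5 inches.
34.5 inches × 2.54 = 87.63 cm.
39/10 = 3.9 sts per cm; 87.63 × 3.9 = 341.76 sts.
Nearest multiple of 9 → 342.
41 inches = 104.14 cm; × 4.1 = 426.97 → 427 rows.

Cast on 342 stitches; work 427 rows.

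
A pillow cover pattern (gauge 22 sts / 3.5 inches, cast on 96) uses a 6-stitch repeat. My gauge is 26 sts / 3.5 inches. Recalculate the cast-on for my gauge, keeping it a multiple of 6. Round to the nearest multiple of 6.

Cast on 114 stitches.

96 × 26 / 22 = 113.45.
Nearest multiple of 6: 114.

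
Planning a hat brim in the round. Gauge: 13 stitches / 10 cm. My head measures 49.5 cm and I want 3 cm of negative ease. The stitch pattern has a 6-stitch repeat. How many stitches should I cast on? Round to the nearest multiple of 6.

Finished = 49.5 − 3 = 46.5 cm.
13 / 10 = 1.3 sts/cm.
46.5 × 1.3 = 60.45 sts.
Nearest multiple of 6: 60.

CO 60 sts.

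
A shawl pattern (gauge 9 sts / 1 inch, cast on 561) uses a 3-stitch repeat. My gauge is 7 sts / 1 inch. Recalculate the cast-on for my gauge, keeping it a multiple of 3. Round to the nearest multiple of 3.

561 × 7 / 9 = 436.33.
Nearest multiple of 3: 435.

CO 435 sts.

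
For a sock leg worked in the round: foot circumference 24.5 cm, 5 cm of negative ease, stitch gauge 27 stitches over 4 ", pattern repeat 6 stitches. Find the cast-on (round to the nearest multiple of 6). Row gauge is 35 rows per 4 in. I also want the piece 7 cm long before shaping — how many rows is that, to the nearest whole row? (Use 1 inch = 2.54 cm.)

Cast on 54 stitches; work 24 rows.

Finished = 24.5 − 5 = 19.5 cm.
19.5 cm × 1/2.54 = 7.68 inches.
27/4 = 6.75 sts per in; 7.68 × 6.75 = 51.82 sts.
Nearest multiple of 6 → 54.
7 cm = 2.76 inches; × 8.75 = 24.11 → 24 rows.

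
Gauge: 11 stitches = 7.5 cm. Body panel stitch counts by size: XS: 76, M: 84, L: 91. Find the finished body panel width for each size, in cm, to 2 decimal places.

11/7.5 = 1.467 sts per cm.
XS: 76 / 1.467 = 51.818 → 51.82 cm.
M: 84 / 1.467 = 57.273 → 57.27 cm.
L: 91 / 1.467 = 62.045 → 62.05 cm.

XS 51.82 cm; M 57.27 cm; L 62.05 cm.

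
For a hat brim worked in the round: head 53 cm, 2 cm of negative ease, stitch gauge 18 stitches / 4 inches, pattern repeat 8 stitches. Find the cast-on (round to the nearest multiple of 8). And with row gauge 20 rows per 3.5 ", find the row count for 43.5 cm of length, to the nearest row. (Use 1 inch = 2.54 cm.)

Cast on 88 stitches; work 98 rows.

Finished = 53 − 2 = 51 cm.
51 cm × 1/2.54 = 20.08 inches.
18/4 = 4.5 sts per in; 20.08 × 4.5 = 90.35 sts.
Nearest multiple of 8 → 88.
43.5 cm = 17.13 inches; × 5.714 = 97.86 → 98 rows.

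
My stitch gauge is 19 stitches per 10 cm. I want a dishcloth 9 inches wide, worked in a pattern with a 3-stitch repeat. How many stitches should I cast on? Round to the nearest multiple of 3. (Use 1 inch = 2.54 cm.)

9 in = 9 × 2.54 = 22.86 cm.
19 / 10 = 1.9 sts/cm.
22.86 × 1.9 = 43.43 sts.
→ 42.

Cast on 42 stitches.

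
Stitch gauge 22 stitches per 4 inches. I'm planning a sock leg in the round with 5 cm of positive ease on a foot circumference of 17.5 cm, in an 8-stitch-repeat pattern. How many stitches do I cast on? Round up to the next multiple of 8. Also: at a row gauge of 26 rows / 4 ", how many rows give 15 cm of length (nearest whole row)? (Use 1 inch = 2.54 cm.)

Cast on 56 stitches; work 38 rows.

Finished = 17.5 + 5 = 22.5 cm.
22.5 cm × 1/2.54 = 8.86 inches.
22/4 = 5.5 sts per in; 8.86 × 5.5 = 48.72 sts.
Next multiple of 8 → 56.
15 cm = 5.91 inches; × 6.5 = 38.39 → 38 rows.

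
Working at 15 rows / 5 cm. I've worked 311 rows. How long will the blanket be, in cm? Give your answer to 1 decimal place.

103.7 cm.

15 rows / 5 cm = 3 rows per cm.
311 / 3 = 103.67 cm.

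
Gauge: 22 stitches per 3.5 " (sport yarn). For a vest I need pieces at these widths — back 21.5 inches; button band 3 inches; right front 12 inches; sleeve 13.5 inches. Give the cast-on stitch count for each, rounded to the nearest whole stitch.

back 135; button band 19; right front 75; sleeve 85.

Rate = 22/3.5 = 6.286 sts per in.
back: 21.5 × 6.286 = 135.14 → 135.
button band: 3 × 6.286 = 18.86 → 19.
right front: 12 × 6.286 = 75.43 → 75.
sleeve: 13.5 × 6.286 = 84.86 → 85.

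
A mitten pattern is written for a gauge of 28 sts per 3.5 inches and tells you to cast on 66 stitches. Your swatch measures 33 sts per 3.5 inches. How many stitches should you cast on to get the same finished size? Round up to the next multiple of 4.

Cast on 80 stitches.

Scale factor = 33 / 28 = 1.179.
66 × 33 / 28 = 77.79 sts.
→ 80 sts.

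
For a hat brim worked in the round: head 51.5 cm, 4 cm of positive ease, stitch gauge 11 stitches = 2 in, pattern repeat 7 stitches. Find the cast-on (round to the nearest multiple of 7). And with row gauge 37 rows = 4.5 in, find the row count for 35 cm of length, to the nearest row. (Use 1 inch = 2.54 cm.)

Finished = 51.5 + 4 = 55.5 cm.
55.5 cm × 1/2.54 = 21.85 inches.
11/2 = 5.5 sts per in; 21.85 × 5.5 = 120.18 sts.
Nearest multiple of 7 → 119.
35 cm = 13.78 inches; × 8.222 = 113.30 → 113 rows.

Cast on 119 stitches; work 113 rows.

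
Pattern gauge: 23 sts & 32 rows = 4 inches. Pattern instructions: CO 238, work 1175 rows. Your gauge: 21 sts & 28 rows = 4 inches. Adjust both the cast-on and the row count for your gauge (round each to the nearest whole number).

Cast on 217 stitches; work 1028 rows.

Stitches: 238 × 21/23 = 217.30 → 217.
Rows: 1175 × 28/32 = 1028.12 → 1028.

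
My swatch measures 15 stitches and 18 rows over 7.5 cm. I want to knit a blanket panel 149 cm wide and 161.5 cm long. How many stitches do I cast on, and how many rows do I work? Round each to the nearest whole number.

Cast on 298 stitches and work 388 rows.

Stitch gauge = 15/7.5 = 2 sts/cm; 149 × 2 = 298.00 → 298 sts.
Row gauge = 18/7.5 = 2.4 rows/cm; 161.5 × 2.4 = 387.60 → 388 rows.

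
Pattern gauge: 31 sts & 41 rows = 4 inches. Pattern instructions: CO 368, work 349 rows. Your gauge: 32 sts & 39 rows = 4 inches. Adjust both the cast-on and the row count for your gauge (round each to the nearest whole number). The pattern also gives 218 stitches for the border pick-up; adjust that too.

Cast on 380 stitches; work 332 rows; border pick-up 225 stitches.

Stitches: 368 × 32/31 = 379.87 → 380.
Rows: 349 × 39/41 = 331.98 → 332.
border pick-up: 218 × 32/31 = 225.03 → 225.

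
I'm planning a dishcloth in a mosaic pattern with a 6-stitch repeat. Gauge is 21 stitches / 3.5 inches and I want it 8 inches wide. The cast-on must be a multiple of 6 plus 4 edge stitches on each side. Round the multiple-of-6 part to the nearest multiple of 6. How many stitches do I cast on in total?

50 stitches.

21 / 3.5 = 6 sts per inch.
8 × 6 = 48.00 sts.
Less 8 edge sts → 40.00 for the repeat.
Nearest multiple of 6: 42.
Add back 8 edge sts → 50.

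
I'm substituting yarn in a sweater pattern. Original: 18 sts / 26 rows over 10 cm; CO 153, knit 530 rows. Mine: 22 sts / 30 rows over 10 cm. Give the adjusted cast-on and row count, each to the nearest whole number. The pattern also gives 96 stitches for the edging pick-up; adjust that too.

Cast on 187 stitches; work 612 rows; edging pick-up 117 stitches.

Stitches: 153 × 22/18 = 187.00 → 187.
Rows: 530 × 30/26 = 611.54 → 612.
edging pick-up: 96 × 22/18 = 117.33 → 117.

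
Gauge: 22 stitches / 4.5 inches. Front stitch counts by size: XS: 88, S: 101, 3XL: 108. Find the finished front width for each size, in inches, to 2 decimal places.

22/4.5 = 4.889 sts per in.
XS: 88 / 4.889 = 18.000 → 18.00 in.
S: 101 / 4.889 = 20.659 → 20.66 in.
3XL: 108 / 4.889 = 22.091 → 22.09 in.

XS 18.00 inches; S 20.66 inches; 3XL 22.09 inches.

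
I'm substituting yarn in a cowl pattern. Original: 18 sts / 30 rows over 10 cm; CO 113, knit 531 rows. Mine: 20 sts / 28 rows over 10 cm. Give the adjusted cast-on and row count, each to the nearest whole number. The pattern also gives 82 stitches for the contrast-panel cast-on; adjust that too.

Cast on 126 stitches; work 496 rows; contrast-panel cast-on 91 stitches.

Stitches: 113 × 20/18 = 125.56 → 126.
Rows: 531 × 28/30 = 495.60 → 496.
contrast-panel cast-on: 82 × 20/18 = 91.11 → 91.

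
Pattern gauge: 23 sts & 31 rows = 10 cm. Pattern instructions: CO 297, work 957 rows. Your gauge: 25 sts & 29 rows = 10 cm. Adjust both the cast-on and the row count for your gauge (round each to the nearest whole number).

Cast on 323 stitches; work 895 rows.

Stitches: 297 × 25/23 = 322.83 → 323.
Rows: 957 × 29/31 = 895.26 → 895.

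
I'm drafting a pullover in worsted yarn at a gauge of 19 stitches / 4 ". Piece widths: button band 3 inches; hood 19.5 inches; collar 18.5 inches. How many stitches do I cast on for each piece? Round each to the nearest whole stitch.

button band 14; hood 93; collar 88.

Rate = 19/4 = 4.75 sts per in.
button band: 3 × 4.75 = 14.25 → 14.
hood: 19.5 × 4.75 = 92.62 → 93.
collar: 18.5 × 4.75 = 87.88 → 88.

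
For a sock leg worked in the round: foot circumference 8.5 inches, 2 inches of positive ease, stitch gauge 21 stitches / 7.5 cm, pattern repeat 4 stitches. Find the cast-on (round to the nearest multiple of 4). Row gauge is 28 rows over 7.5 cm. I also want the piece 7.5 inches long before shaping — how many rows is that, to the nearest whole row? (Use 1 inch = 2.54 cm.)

Finished = 8.5 + 2 = 10.5 inches.
10.5 inches × 2.54 = 26.67 cm.
21/7.5 = 2.8 sts per cm; 26.67 × 2.8 = 74.68 sts.
Nearest multiple of 4 → 76.
7.5 inches = 19.05 cm; × 3.733 = 71.12 → 71 rows.

Cast on 76 stitches; work 71 rows.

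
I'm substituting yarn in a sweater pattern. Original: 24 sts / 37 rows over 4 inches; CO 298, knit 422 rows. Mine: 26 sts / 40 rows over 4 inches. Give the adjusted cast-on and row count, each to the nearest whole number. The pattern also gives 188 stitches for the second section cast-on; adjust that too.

Cast on 323 stitches; work 456 rows; second section cast-on 204 stitches.

Stitches: 298 × 26/24 = 322.83 → 323.
Rows: 422 × 40/37 = 456.22 → 456.
second section cast-on: 188 × 26/24 = 203.67 → 204.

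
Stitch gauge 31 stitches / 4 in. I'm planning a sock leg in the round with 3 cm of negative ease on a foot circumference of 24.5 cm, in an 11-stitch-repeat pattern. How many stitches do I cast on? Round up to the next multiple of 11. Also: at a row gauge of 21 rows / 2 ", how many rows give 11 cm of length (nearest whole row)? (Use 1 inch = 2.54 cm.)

Finished = 24.5 − 3 = 21.5 cm.
21.5 cm × 1/2.54 = 8.46 inches.
31/4 = 7.75 sts per in; 8.46 × 7.75 = 65.60 sts.
Next multiple of 11 → 66.
11 cm = 4.33 inches; × 10.5 = 45.47 → 45 rows.

Cast on 66 stitches; work 45 rows.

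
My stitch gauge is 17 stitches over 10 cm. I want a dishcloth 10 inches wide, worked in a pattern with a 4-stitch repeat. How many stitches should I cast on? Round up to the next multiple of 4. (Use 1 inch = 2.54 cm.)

44 stitches.

10 in = 10 × 2.54 = 25.40 cm.
17 / 10 = 1.7 sts/cm.
25.40 × 1.7 = 43.18 sts.
→ 44.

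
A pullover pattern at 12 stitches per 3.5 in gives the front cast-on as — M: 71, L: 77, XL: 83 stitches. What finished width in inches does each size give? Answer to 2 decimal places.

12/3.5 = 3.429 sts per in.
M: 71 / 3.429 = 20.708 → 20.71 in.
L: 77 / 3.429 = 22.458 → 22.46 in.
XL: 83 / 3.429 = 24.208 → 24.21 in.

M 20.71 inches; L 22.46 inches; XL 24.21 inches.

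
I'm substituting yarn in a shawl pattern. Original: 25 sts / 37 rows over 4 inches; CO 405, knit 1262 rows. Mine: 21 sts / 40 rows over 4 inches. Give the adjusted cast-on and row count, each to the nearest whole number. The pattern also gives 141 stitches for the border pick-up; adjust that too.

Cast on 340 stitches; work 1364 rows; border pick-up 118 stitches.

Stitches: 405 × 21/25 = 340.20 → 340.
Rows: 1262 × 40/37 = 1364.32 → 1364.
border pick-up: 141 × 21/25 = 118.44 → 118.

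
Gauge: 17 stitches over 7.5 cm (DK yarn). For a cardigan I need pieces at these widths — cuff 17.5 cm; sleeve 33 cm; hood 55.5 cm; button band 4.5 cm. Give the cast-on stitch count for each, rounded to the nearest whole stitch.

Rate = 17/7.5 = 2.267 sts per cm.
cuff: 17.5 × 2.267 = 39.67 → 40.
sleeve: 33 × 2.267 = 74.80 → 75.
hood: 55.5 × 2.267 = 125.80 → 126.
button band: 4.5 × 2.267 = 10.20 → 10.

cuff 40; sleeve 75; hood 126; button band 10.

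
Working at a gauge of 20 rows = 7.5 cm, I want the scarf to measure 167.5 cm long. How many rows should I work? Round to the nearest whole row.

20 rows / 7.5 cm = 2.667 rows per cm.
167.5 × 2.667 = 446.67 rows.
Round to nearest → 447.

447 rows.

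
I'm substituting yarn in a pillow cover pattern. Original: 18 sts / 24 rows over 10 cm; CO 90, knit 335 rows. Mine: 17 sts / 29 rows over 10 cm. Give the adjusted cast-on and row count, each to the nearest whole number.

Cast on 85 stitches; work 405 rows.

Stitches: 90 × 17/18 = 85.00 → 85.
Rows: 335 × 29/24 = 404.79 → 405.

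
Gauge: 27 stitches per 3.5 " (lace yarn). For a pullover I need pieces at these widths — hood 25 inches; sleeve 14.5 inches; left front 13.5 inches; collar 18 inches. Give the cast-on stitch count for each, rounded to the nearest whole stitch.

Rate = 27/3.5 = 7.714 sts per in.
hood: 25 × 7.714 = 192.86 → 193.
sleeve: 14.5 × 7.714 = 111.86 → 112.
left front: 13.5 × 7.714 = 104.14 → 104.
collar: 18 × 7.714 = 138.86 → 139.

hood 193; sleeve 112; left front 104; collar 139.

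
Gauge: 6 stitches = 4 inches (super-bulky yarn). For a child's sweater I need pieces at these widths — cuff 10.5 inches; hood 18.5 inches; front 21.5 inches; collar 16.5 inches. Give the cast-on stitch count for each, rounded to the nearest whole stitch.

cuff 16; hood 28; front 32; collar 25.

Rate = 6/4 = 1.5 sts per in.
cuff: 10.5 × 1.5 = 15.75 → 16.
hood: 18.5 × 1.5 = 27.75 → 28.
front: 21.5 × 1.5 = 32.25 → 32.
collar: 16.5 × 1.5 = 24.75 → 25.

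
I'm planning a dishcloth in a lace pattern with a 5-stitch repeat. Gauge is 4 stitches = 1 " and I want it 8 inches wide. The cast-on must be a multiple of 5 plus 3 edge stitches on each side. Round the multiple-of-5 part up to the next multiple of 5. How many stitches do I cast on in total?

Cast on 36 stitches.

4 / 1 = 4 sts per inch.
8 × 4 = 32.00 sts.
Less 6 edge sts → 26.00 for the repeat.
Next multiple of 5: 30.
Add back 6 edge sts → 36.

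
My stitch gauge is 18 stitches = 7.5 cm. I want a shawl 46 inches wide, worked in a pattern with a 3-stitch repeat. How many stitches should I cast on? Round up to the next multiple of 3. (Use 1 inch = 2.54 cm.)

Cast on 282 stitches.

46 in = 46 × 2.54 = 116.84 cm.
18 / 7.5 = 2.4 sts/cm.
116.84 × 2.4 = 280.42 sts.
→ 282.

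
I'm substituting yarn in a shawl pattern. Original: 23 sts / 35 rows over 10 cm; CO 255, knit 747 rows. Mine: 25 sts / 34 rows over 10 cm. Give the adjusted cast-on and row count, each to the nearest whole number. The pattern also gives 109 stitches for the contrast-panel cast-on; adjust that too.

Stitches: 255 × 25/23 = 277.17 → 277.
Rows: 747 × 34/35 = 725.66 → 726.
contrast-panel cast-on: 109 × 25/23 = 118.48 → 118.

Cast on 277 stitches; work 726 rows; contrast-panel cast-on 118 stitches.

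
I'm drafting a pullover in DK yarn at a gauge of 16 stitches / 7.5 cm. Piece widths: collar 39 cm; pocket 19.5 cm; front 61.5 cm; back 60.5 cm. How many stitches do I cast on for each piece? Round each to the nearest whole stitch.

collar 83; pocket 42; front 131; back 129.

Rate = 16/7.5 = 2.133 sts per cm.
collar: 39 × 2.133 = 83.20 → 83.
pocket: 19.5 × 2.133 = 41.60 → 42.
front: 61.5 × 2.133 = 131.20 → 131.
back: 60.5 × 2.133 = 129.07 → 129.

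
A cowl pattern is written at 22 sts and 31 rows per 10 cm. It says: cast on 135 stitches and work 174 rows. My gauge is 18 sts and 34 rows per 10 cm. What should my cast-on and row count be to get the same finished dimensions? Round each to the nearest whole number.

Cast on 110 stitches; work 191 rows.

Stitches: 135 × 18/22 = 110.45 → 110.
Rows: 174 × 34/31 = 190.84 → 191.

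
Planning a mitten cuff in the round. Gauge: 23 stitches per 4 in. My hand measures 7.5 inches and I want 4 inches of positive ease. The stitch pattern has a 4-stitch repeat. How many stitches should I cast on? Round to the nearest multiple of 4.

Finished = 7.5 + 4 = 11.5 inches.
23 / 4 = 5.75 sts/in.
11.5 × 5.75 = 66.12 sts.
Nearest multiple of 4: 68.

CO 68 sts.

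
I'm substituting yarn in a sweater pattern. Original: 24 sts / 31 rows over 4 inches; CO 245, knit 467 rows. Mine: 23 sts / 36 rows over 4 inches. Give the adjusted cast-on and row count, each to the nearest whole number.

Cast on 235 stitches; work 542 rows.

Stitches: 245 × 23/24 = 234.79 → 235.
Rows: 467 × 36/31 = 542.32 → 542.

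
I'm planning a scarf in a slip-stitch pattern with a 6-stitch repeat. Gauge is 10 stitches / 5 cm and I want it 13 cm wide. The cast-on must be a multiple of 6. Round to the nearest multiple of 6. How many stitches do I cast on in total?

10 / 5 = 2 sts per cm.
13 × 2 = 26.00 sts.
Nearest multiple of 6: 24.

Cast on 24 stitches.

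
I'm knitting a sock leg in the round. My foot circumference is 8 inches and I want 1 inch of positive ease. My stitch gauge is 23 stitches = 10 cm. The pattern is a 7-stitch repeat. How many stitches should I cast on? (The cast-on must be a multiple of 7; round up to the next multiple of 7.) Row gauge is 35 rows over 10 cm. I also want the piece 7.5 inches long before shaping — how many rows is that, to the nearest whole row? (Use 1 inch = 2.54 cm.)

Finished = 8 + 1 = 9 inches.
9 inches × 2.54 = 22.86 cm.
23/10 = 2.3 sts per cm; 22.86 × 2.3 = 52.58 sts.
Next multiple of 7 → 56.
7.5 inches = 19.05 cm; × 3.5 = 66.67 → 67 rows.

Cast on 56 stitches; work 67 rows.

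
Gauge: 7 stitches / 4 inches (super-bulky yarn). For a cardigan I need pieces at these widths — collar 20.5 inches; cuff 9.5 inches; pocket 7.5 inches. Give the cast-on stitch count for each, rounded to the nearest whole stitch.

Rate = 7/4 = 1.75 sts per in.
collar: 20.5 × 1.75 = 35.88 → 36.
cuff: 9.5 × 1.75 = 16.62 → 17.
pocket: 7.5 × 1.75 = 13.12 → 13.

collar 36; cuff 17; pocket 13.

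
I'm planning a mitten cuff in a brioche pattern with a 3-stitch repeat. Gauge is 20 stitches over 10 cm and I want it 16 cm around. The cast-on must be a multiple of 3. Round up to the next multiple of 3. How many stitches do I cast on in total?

Cast on 33 stitches.

20 / 10 = 2 sts per cm.
16 × 2 = 32.00 sts.
Next multiple of 3: 33.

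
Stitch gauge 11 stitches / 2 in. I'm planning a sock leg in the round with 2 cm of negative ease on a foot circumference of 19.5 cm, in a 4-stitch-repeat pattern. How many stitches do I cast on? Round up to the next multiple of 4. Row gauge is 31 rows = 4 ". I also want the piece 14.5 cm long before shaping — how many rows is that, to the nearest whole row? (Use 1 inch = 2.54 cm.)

Cast on 40 stitches; work 44 rows.

Finished = 19.5 − 2 = 17.5 cm.
17.5 cm × 1/2.54 = 6.89 inches.
11/2 = 5.5 sts per in; 6.89 × 5.5 = 37.89 sts.
Next multiple of 4 → 40.
14.5 cm = 5.71 inches; × 7.75 = 44.24 → 44 rows.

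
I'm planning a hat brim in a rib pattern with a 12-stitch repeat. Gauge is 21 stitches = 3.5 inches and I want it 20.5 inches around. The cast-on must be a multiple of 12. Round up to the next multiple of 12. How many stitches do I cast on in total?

21 / 3.5 = 6 sts per inch.
20.5 × 6 = 123.00 sts.
Next multiple of 12: 132.

132 stitches.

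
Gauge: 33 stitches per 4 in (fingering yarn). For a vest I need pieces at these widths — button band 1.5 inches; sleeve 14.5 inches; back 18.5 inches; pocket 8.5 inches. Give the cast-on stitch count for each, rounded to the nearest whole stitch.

Rate = 33/4 = 8.25 sts per in.
button band: 1.5 × 8.25 = 12.38 → 12.
sleeve: 14.5 × 8.25 = 119.62 → 120.
back: 18.5 × 8.25 = 152.62 → 153.
pocket: 8.5 × 8.25 = 70.12 → 70.

button band 12; sleeve 120; back 153; pocket 70.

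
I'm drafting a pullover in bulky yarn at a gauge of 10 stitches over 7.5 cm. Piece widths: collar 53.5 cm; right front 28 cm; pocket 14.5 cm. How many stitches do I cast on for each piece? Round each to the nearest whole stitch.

collar 71; right front 37; pocket 19.

Rate = 10/7.5 = 1.333 sts per cm.
collar: 53.5 × 1.333 = 71.33 → 71.
right front: 28 × 1.333 = 37.33 → 37.
pocket: 14.5 × 1.333 = 19.33 → 19.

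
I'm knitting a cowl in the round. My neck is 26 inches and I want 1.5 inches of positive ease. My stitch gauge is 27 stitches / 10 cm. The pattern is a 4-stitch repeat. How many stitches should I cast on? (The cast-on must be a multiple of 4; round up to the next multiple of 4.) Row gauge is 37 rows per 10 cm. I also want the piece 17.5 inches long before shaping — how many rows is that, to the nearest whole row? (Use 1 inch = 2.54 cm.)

Cast on 192 stitches; work 164 rows.

Finished = 26 + 1.5 = 27.5 inches.
27.5 inches × 2.54 = 69.85 cm.
27/10 = 2.7 sts per cm; 69.85 × 2.7 = 188.59 sts.
Next multiple of 4 → 192.
17.5 inches = 44.45 cm; × 3.7 = 164.47 → 164 rows.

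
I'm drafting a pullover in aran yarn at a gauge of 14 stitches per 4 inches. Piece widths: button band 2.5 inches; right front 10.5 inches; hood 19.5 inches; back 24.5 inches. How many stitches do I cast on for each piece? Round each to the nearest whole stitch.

Rate = 14/4 = 3.5 sts per in.
button band: 2.5 × 3.5 = 8.75 → 9.
right front: 10.5 × 3.5 = 36.75 → 37.
hood: 19.5 × 3.5 = 68.25 → 68.
back: 24.5 × 3.5 = 85.75 → 86.

button band 9; right front 37; hood 68; back 86.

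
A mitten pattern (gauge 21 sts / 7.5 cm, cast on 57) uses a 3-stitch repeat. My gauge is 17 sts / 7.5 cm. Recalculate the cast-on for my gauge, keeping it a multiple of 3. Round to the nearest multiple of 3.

CO 45 sts.

57 × 17 / 21 = 46.14.
Nearest multiple of 3: 45.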